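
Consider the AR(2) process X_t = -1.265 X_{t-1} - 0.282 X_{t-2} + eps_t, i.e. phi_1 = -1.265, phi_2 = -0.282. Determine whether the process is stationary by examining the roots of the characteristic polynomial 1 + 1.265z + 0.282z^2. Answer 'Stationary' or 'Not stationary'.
\text{Stationary}

The AR(p) characteristic polynomial is P(z) = 1 + 1.265z + 0.282z^2.
Stationarity requires all roots to lie outside the unit circle, i.e. |z| > 1 for every root.
Set 1 + (1.265) z + (0.282) z^2 = 0, i.e. a z^2 + b z + c = 0 with a = 0.282, b = 1.265, c = 1.
Discriminant D = b^2 - 4ac = (1.265)^2 - 4*(0.282)*1 = 1.600225 - (1.128) = 0.472225.
D >= 0, so the roots are real: z = (-b +/- sqrt(D)) / (2a) = (-1.265 +/- 0.687186) / (0.564).
  z_1 = (-1.265 + 0.687186) / (0.564) = -1.0245,   |z_1| = 1.0245.
  z_2 = (-1.265 - 0.687186) / (0.564) = -3.4613,   |z_2| = 3.4613.
Moduli of all roots: 1.0245, 3.4613.
All moduli strictly greater than 1? Yes.
Verdict: Stationary.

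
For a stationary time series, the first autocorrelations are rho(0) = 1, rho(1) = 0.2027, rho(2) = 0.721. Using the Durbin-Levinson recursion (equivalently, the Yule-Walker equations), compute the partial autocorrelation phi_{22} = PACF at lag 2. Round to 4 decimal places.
\phi_{22} = 0.7090

The PACF at lag k is phi_{kk}, the last component of the solution
to the Yule-Walker system G_k phi = r_k where
  (G_k)_{ij} = rho(|i - j|), (r_k)_i = rho(i), i,j = 1..k.
Equivalently, Durbin-Levinson gives phi_{kk} iteratively:
  phi_{11} = rho(1)
  phi_{kk} = [rho(k) - sum_{j=1..k-1} phi_{k-1,j} rho(k-j)]
            / [1 - sum_{j=1..k-1} phi_{k-1,j} rho(j)],
  phi_{k,j} = phi_{k-1,j} - phi_{kk} phi_{k-1,k-j},  j = 1..k-1.
Step k = 1:
  phi_11 = rho(1) = 0.2027.
Step k = 2:
  phi_22 = [rho(2) - phi_11 rho(1)] / [1 - phi_11 rho(1)] = [0.721 - (0.2027)(0.2027)] / [1 - (0.2027)(0.2027)]
         = 0.67991271 / 0.95891271 = 0.709.
Therefore phi_{22} = 0.7090.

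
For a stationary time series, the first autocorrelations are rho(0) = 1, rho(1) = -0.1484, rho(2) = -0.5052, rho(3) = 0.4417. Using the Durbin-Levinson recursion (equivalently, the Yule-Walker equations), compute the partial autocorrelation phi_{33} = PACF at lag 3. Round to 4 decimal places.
\phi_{33} = 0.3550

The PACF at lag k is phi_{kk}, the last component of the solution
to the Yule-Walker system G_k phi = r_k where
  (G_k)_{ij} = rho(|i - j|), (r_k)_i = rho(i), i,j = 1..k.
Equivalently, Durbin-Levinson gives phi_{kk} iteratively:
  phi_{11} = rho(1)
  phi_{kk} = [rho(k) - sum_{j=1..k-1} phi_{k-1,j} rho(k-j)]
            / [1 - sum_{j=1..k-1} phi_{k-1,j} rho(j)],
  phi_{k,j} = phi_{k-1,j} - phi_{kk} phi_{k-1,k-j},  j = 1..k-1.
Step k = 1:
  phi_11 = rho(1) = -0.1484.
Step k = 2:
  phi_22 = [rho(2) - phi_11 rho(1)] / [1 - phi_11 rho(1)] = [-0.5052 - (-0.1484)(-0.1484)] / [1 - (-0.1484)(-0.1484)]
         = -0.52722256 / 0.97797744 = -0.539095.
  Update: phi_21 = phi_11 - phi_22 phi_11 = -0.1484 - (-0.539095)(-0.1484) = -0.228402.
Step k = 3:
  phi_33 = [rho(3) - phi_21 rho(2) - phi_22 rho(1)] / [1 - phi_21 rho(1) - phi_22 rho(2)]
    numerator   = 0.4417 - (-0.228402)(-0.5052) - (-0.539095)(-0.1484) = 0.24630981
    denominator = 1 - (-0.228402)(-0.1484) - (-0.539095)(-0.5052) = 0.6937545
  phi_33 = 0.24630981 / 0.6937545 = 0.355.
Therefore phi_{33} = 0.3550.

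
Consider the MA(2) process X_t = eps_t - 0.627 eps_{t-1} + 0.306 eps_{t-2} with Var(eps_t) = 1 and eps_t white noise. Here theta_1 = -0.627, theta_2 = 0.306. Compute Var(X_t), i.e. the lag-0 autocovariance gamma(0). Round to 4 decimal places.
\gamma(0) = 1.4868

For an MA(q) process X_t = eps_t + sum_i theta_i eps_{t-i} with
Var(eps_t) = sigma^2, the variance is
  gamma(0) = sigma^2 * (1 + sum_i theta_i^2).
  sum_i theta_i^2 = (-0.627)^2 + (0.306)^2 = 0.393129 + 0.093636 = 0.486765.
  gamma(0) = 1 * (1 + 0.486765) = 1 * 1.486765 = 1.486765, which rounds to 1.4868.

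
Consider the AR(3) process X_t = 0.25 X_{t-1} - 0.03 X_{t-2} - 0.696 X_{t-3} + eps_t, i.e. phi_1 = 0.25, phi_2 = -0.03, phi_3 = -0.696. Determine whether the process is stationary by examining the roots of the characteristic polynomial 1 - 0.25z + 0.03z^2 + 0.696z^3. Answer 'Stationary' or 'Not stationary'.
\text{Stationary}

The AR(p) characteristic polynomial is P(z) = 1 - 0.25z + 0.03z^2 + 0.696z^3.
Stationarity requires all roots to lie outside the unit circle, i.e. |z| > 1 for every root.
Degree 3: look for a simple real root z0 first, then factor out (1 - z/z0) and solve the remaining quadratic.
Testing z0 = -1.25: P(-1.25) = 1 + (-0.25)(-1.25) + (0.03)(-1.25)^2 + (0.696)(-1.25)^3
  = 1 + (0.3125) + (0.046875) + (-1.359375) = 0.  So z_0 = -1.25 is a root, |z_0| = 1.25.
Divide out the factor (1 + 0.8 z) = (1 - z/z0) (since 1/z0 = -0.8):
  P(z) = (1 + 0.8 z)(1 + (-1.05) z + (0.87) z^2)
  [check: z-coef -1.05 - (-0.8) = -0.25; z^2-coef 0.87 - (-0.8)(-1.05) = 0.03; z^3-coef -(-0.8)(0.87) = 0.696.]
Remaining roots from the quadratic factor 1 + (-1.05) z + (0.87) z^2:
  Set 1 + (-1.05) z + (0.87) z^2 = 0, i.e. a z^2 + b z + c = 0 with a = 0.87, b = -1.05, c = 1.
  Discriminant D = b^2 - 4ac = (-1.05)^2 - 4*(0.87)*1 = 1.1025 - (3.48) = -2.3775.
  D < 0, so the roots are the complex-conjugate pair z = (-b +/- i sqrt(-D)) / (2a) = 0.6034 +/- 0.8862i.
  For a conjugate pair |z|^2 = z * conj(z) = (product of roots) = c/a = 1/(0.87) = 1.149425, so |z| = sqrt(1.149425) = 1.0721 for both roots.
Moduli of all roots: 1.2500, 1.0721, 1.0721.
All moduli strictly greater than 1? Yes.
Verdict: Stationary.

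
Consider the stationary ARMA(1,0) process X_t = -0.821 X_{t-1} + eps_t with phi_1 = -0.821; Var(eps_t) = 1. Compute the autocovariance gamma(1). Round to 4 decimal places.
\gamma(1) = -2.5187

Multiply the model equation by X_{t-k} and take expectations. With theta_0 = psi_0 = 1 and psi_j the MA(infinity) weights, this gives
  gamma(k) - sum_i phi_i gamma(k-i) = c_k,
  c_k = sigma^2 * sum_{j=k..q} theta_j psi_{j-k}   (c_k = 0 for k > q),
using gamma(-m) = gamma(m).
Pure AR (q = 0): c_0 = sigma^2 = 1, c_k = 0 for k >= 1.
Equations for k = 0 and k = 1 (AR order 1):
  gamma(0) = phi_1 gamma(1) + c_0
  gamma(1) = phi_1 gamma(0) + c_1
Substituting the second into the first: gamma(0) (1 - phi_1^2) = c_0 + phi_1 c_1, so
  gamma(0) = c_0 / (1 - phi_1^2) = 1 / (1 - (-0.821)^2) = 1 / 0.325959 = 3.06787.
  gamma(1) = phi_1 gamma(0) = (-0.821)(3.06787) = -2.518722.
Therefore gamma(1) = -2.5187 (to 4 decimal places).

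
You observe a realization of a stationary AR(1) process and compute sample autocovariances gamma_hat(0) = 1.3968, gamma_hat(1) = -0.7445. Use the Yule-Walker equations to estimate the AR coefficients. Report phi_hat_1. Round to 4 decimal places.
\hat\phi_{1} = -0.5330

The Yule-Walker equations for an AR(p) process read, in matrix form,
  Gamma_p phi = r_p,   with   (Gamma_p)_{ij} = gamma(|i - j|),
                       (r_p)_i = gamma(i),   i,j = 1..p.
Substitute the sample gammas (Toeplitz matrix and right-hand side of size 1):
  Gamma_p = [[1.3968]]
  r_p     = [-0.7445]
With p = 1 this is the single equation gamma(0) phi_1 = gamma(1):
  phi_hat_1 = gamma(1) / gamma(0) = -0.7445 / 1.3968 = -0.5330.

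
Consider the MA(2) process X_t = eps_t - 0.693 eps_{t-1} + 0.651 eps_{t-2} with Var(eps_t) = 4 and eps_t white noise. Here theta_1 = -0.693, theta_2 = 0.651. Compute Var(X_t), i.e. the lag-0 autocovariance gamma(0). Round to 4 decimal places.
\gamma(0) = 7.6162

For an MA(q) process X_t = eps_t + sum_i theta_i eps_{t-i} with
Var(eps_t) = sigma^2, the variance is
  gamma(0) = sigma^2 * (1 + sum_i theta_i^2).
  sum_i theta_i^2 = (-0.693)^2 + (0.651)^2 = 0.480249 + 0.423801 = 0.90405.
  gamma(0) = 4 * (1 + 0.90405) = 4 * 1.90405 = 7.6162.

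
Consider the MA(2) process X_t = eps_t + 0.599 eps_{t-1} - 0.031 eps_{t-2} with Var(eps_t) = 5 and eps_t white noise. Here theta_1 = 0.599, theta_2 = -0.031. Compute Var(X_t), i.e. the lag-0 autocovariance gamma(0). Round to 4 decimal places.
\gamma(0) = 6.7988

For an MA(q) process X_t = eps_t + sum_i theta_i eps_{t-i} with
Var(eps_t) = sigma^2, the variance is
  gamma(0) = sigma^2 * (1 + sum_i theta_i^2).
  sum_i theta_i^2 = (0.599)^2 + (-0.031)^2 = 0.358801 + 0.000961 = 0.359762.
  gamma(0) = 5 * (1 + 0.359762) = 5 * 1.359762 = 6.79881, which rounds to 6.7988.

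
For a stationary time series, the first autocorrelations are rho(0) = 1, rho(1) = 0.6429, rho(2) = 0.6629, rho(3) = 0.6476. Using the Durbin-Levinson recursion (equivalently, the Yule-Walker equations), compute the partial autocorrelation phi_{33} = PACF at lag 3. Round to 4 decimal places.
\phi_{33} = 0.2689

The PACF at lag k is phi_{kk}, the last component of the solution
to the Yule-Walker system G_k phi = r_k where
  (G_k)_{ij} = rho(|i - j|), (r_k)_i = rho(i), i,j = 1..k.
Equivalently, Durbin-Levinson gives phi_{kk} iteratively:
  phi_{11} = rho(1)
  phi_{kk} = [rho(k) - sum_{j=1..k-1} phi_{k-1,j} rho(k-j)]
            / [1 - sum_{j=1..k-1} phi_{k-1,j} rho(j)],
  phi_{k,j} = phi_{k-1,j} - phi_{kk} phi_{k-1,k-j},  j = 1..k-1.
Step k = 1:
  phi_11 = rho(1) = 0.6429.
Step k = 2:
  phi_22 = [rho(2) - phi_11 rho(1)] / [1 - phi_11 rho(1)] = [0.6629 - (0.6429)(0.6429)] / [1 - (0.6429)(0.6429)]
         = 0.24957959 / 0.58667959 = 0.42541.
  Update: phi_21 = phi_11 - phi_22 phi_11 = 0.6429 - (0.42541)(0.6429) = 0.369404.
Step k = 3:
  phi_33 = [rho(3) - phi_21 rho(2) - phi_22 rho(1)] / [1 - phi_21 rho(1) - phi_22 rho(2)]
    numerator   = 0.6476 - (0.369404)(0.6629) - (0.42541)(0.6429) = 0.12922598
    denominator = 1 - (0.369404)(0.6429) - (0.42541)(0.6629) = 0.48050584
  phi_33 = 0.12922598 / 0.48050584 = 0.2689.
Therefore phi_{33} = 0.2689.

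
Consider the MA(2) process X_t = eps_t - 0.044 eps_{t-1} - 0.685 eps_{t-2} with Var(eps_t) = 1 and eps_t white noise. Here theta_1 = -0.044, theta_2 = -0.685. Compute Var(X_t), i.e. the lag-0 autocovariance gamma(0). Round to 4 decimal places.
\gamma(0) = 1.4712

For an MA(q) process X_t = eps_t + sum_i theta_i eps_{t-i} with
Var(eps_t) = sigma^2, the variance is
  gamma(0) = sigma^2 * (1 + sum_i theta_i^2).
  sum_i theta_i^2 = (-0.044)^2 + (-0.685)^2 = 0.001936 + 0.469225 = 0.471161.
  gamma(0) = 1 * (1 + 0.471161) = 1 * 1.471161 = 1.471161, which rounds to 1.4712.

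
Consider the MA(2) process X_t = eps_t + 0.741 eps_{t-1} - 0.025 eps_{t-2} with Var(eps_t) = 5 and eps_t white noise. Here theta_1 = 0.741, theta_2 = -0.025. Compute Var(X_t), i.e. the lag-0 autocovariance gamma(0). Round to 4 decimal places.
\gamma(0) = 7.7485

For an MA(q) process X_t = eps_t + sum_i theta_i eps_{t-i} with
Var(eps_t) = sigma^2, the variance is
  gamma(0) = sigma^2 * (1 + sum_i theta_i^2).
  sum_i theta_i^2 = (0.741)^2 + (-0.025)^2 = 0.549081 + 0.000625 = 0.549706.
  gamma(0) = 5 * (1 + 0.549706) = 5 * 1.549706 = 7.74853, which rounds to 7.7485.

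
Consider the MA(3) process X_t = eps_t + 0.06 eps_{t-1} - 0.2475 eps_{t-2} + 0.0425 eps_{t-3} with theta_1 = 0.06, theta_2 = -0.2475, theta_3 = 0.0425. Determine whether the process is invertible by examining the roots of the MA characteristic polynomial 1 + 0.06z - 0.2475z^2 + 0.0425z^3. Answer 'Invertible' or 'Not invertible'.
\text{Invertible}

The MA(q) characteristic polynomial is P(z) = 1 + 0.06z - 0.2475z^2 + 0.0425z^3.
Invertibility requires all roots to lie outside the unit circle, i.e. |z| > 1 for every root.
Degree 3: look for a simple real root z0 first, then factor out (1 - z/z0) and solve the remaining quadratic.
Testing z0 = 4: P(4) = 1 + (0.06)(4) + (-0.2475)(4)^2 + (0.0425)(4)^3
  = 1 + (0.24) + (-3.96) + (2.72) = 0.  So z_0 = 4 is a root, |z_0| = 4.
Divide out the factor (1 - 0.25 z) = (1 - z/z0) (since 1/z0 = 0.25):
  P(z) = (1 - 0.25 z)(1 + (0.31) z + (-0.17) z^2)
  [check: z-coef 0.31 - (0.25) = 0.06; z^2-coef -0.17 - (0.25)(0.31) = -0.2475; z^3-coef -(0.25)(-0.17) = 0.0425.]
Remaining roots from the quadratic factor 1 + (0.31) z + (-0.17) z^2:
  Set 1 + (0.31) z + (-0.17) z^2 = 0, i.e. a z^2 + b z + c = 0 with a = -0.17, b = 0.31, c = 1.
  Discriminant D = b^2 - 4ac = (0.31)^2 - 4*(-0.17)*1 = 0.0961 - (-0.68) = 0.7761.
  D >= 0, so the roots are real: z = (-b +/- sqrt(D)) / (2a) = (-0.31 +/- 0.880965) / (-0.34).
    z_1 = (-0.31 + 0.880965) / (-0.34) = -1.6793,   |z_1| = 1.6793.
    z_2 = (-0.31 - 0.880965) / (-0.34) = 3.5028,   |z_2| = 3.5028.
Moduli of all roots: 4.0000, 1.6793, 3.5028.
All moduli strictly greater than 1? Yes.
Verdict: Invertible.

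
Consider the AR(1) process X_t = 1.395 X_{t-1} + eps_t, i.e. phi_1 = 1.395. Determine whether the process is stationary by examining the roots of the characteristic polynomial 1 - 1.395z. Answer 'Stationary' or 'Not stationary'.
\text{Not stationary}

The AR(p) characteristic polynomial is P(z) = 1 - 1.395z.
Stationarity requires all roots to lie outside the unit circle, i.e. |z| > 1 for every root.
This is linear in z: 1 + (-1.395) z = 0  =>  z = -1/(-1.395) = 0.716846,  |z| = 0.716846.
Moduli of all roots: 0.7168.
All moduli strictly greater than 1? No.
Verdict: Not stationary.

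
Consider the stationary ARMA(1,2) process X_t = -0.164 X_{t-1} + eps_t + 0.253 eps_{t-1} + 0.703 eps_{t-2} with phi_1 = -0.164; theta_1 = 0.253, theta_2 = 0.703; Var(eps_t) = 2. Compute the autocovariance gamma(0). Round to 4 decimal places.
\gamma(0) = 2.9898

Multiply the model equation by X_{t-k} and take expectations. With theta_0 = psi_0 = 1 and psi_j the MA(infinity) weights, this gives
  gamma(k) - sum_i phi_i gamma(k-i) = c_k,
  c_k = sigma^2 * sum_{j=k..q} theta_j psi_{j-k}   (c_k = 0 for k > q),
using gamma(-m) = gamma(m).
psi-weights needed (psi_j = theta_j + sum_i phi_i psi_{j-i}):
  psi_1 = theta_1 + phi_1 = 0.253 + (-0.164) = 0.089
  psi_2 = theta_2 + phi_1 psi_1 = 0.703 + (-0.164)(0.089) = 0.688404
Right-hand sides:
  c_0 = sigma^2 (1 + theta_1 psi_1 + theta_2 psi_2) = 2 * (1 + (0.253)(0.089) + (0.703)(0.688404)) = 2 * 1.506465 = 3.01293
  c_1 = sigma^2 (theta_1 + theta_2 psi_1) = 2 * (0.253 + (0.703)(0.089)) = 0.631134
  c_2 = sigma^2 theta_2 = 2 * (0.703) = 1.406
Equations for k = 0 and k = 1 (AR order 1):
  gamma(0) = phi_1 gamma(1) + c_0
  gamma(1) = phi_1 gamma(0) + c_1
Substituting the second into the first: gamma(0) (1 - phi_1^2) = c_0 + phi_1 c_1, so
  gamma(0) = (c_0 + phi_1 c_1) / (1 - phi_1^2) = (3.01293 + (-0.164)(0.631134)) / (1 - (-0.164)^2) = 2.909424 / 0.973104 = 2.989839.
Therefore gamma(0) = 2.9898 (to 4 decimal places).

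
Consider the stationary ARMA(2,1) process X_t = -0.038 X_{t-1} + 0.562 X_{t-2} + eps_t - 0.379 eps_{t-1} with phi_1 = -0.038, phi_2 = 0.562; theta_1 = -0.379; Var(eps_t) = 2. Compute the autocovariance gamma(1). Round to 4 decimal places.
\gamma(1) = -2.0396

Multiply the model equation by X_{t-k} and take expectations. With theta_0 = psi_0 = 1 and psi_j the MA(infinity) weights, this gives
  gamma(k) - sum_i phi_i gamma(k-i) = c_k,
  c_k = sigma^2 * sum_{j=k..q} theta_j psi_{j-k}   (c_k = 0 for k > q),
using gamma(-m) = gamma(m).
psi-weights needed (psi_j = theta_j + sum_i phi_i psi_{j-i}):
  psi_1 = theta_1 + phi_1 = -0.379 + (-0.038) = -0.417
Right-hand sides:
  c_0 = sigma^2 (1 + theta_1 psi_1) = 2 * (1 + (-0.379)(-0.417)) = 2 * 1.158043 = 2.316086
  c_1 = sigma^2 theta_1 = 2 * (-0.379) = -0.758
  c_2 = 0
Equations for k = 0, 1, 2 (AR order 2, c_2 = 0):
  (E0) gamma(0) = phi_1 gamma(1) + phi_2 gamma(2) + c_0
  (E1) gamma(1) = phi_1 gamma(0) + phi_2 gamma(1) + c_1
  (E2) gamma(2) = phi_1 gamma(1) + phi_2 gamma(0)
From (E1): gamma(1) = A gamma(0) + B with
  A = phi_1 / (1 - phi_2) = -0.038 / 0.438 = -0.086758,   B = c_1 / (1 - phi_2) = -0.758 / 0.438 = -1.730594.
Insert (E2) into (E0): gamma(0) (1 - phi_2^2) = phi_1 (1 + phi_2) gamma(1) + c_0.
  phi_1 (1 + phi_2) = (-0.038)(1.562) = -0.059356,   1 - phi_2^2 = 0.684156.
Replace gamma(1) by A gamma(0) + B and collect gamma(0):
  gamma(0) [0.684156 - (-0.059356)(-0.086758)] = (-0.059356)(-1.730594) + 2.316086
  gamma(0) * 0.679006 = 2.418807
  gamma(0) = 2.418807 / 0.679006 = 3.562274.
  gamma(1) = A gamma(0) + B = (-0.086758)(3.562274) + (-1.730594) = -2.039649.
Therefore gamma(1) = -2.0396 (to 4 decimal places).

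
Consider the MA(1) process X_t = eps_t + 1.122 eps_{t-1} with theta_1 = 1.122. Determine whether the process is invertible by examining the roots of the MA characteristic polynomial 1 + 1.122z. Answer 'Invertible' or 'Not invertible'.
\text{Not invertible}

The MA(q) characteristic polynomial is P(z) = 1 + 1.122z.
Invertibility requires all roots to lie outside the unit circle, i.e. |z| > 1 for every root.
This is linear in z: 1 + (1.122) z = 0  =>  z = -1/(1.122) = -0.891266,  |z| = 0.891266.
Moduli of all roots: 0.8913.
All moduli strictly greater than 1? No.
Verdict: Not invertible.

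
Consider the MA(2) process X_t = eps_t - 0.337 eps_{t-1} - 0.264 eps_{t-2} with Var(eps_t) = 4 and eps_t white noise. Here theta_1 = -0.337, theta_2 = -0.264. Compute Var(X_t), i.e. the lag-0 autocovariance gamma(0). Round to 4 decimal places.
\gamma(0) = 4.7331

For an MA(q) process X_t = eps_t + sum_i theta_i eps_{t-i} with
Var(eps_t) = sigma^2, the variance is
  gamma(0) = sigma^2 * (1 + sum_i theta_i^2).
  sum_i theta_i^2 = (-0.337)^2 + (-0.264)^2 = 0.113569 + 0.069696 = 0.183265.
  gamma(0) = 4 * (1 + 0.183265) = 4 * 1.183265 = 4.73306, which rounds to 4.7331.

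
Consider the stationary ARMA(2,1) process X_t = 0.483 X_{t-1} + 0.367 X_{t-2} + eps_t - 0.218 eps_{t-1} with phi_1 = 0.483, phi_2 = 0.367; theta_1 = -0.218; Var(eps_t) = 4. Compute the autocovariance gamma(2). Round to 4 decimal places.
\gamma(2) = 5.1524

Multiply the model equation by X_{t-k} and take expectations. With theta_0 = psi_0 = 1 and psi_j the MA(infinity) weights, this gives
  gamma(k) - sum_i phi_i gamma(k-i) = c_k,
  c_k = sigma^2 * sum_{j=k..q} theta_j psi_{j-k}   (c_k = 0 for k > q),
using gamma(-m) = gamma(m).
psi-weights needed (psi_j = theta_j + sum_i phi_i psi_{j-i}):
  psi_1 = theta_1 + phi_1 = -0.218 + (0.483) = 0.265
Right-hand sides:
  c_0 = sigma^2 (1 + theta_1 psi_1) = 4 * (1 + (-0.218)(0.265)) = 4 * 0.94223 = 3.76892
  c_1 = sigma^2 theta_1 = 4 * (-0.218) = -0.872
  c_2 = 0
Equations for k = 0, 1, 2 (AR order 2, c_2 = 0):
  (E0) gamma(0) = phi_1 gamma(1) + phi_2 gamma(2) + c_0
  (E1) gamma(1) = phi_1 gamma(0) + phi_2 gamma(1) + c_1
  (E2) gamma(2) = phi_1 gamma(1) + phi_2 gamma(0)
From (E1): gamma(1) = A gamma(0) + B with
  A = phi_1 / (1 - phi_2) = 0.483 / 0.633 = 0.763033,   B = c_1 / (1 - phi_2) = -0.872 / 0.633 = -1.377567.
Insert (E2) into (E0): gamma(0) (1 - phi_2^2) = phi_1 (1 + phi_2) gamma(1) + c_0.
  phi_1 (1 + phi_2) = (0.483)(1.367) = 0.660261,   1 - phi_2^2 = 0.865311.
Replace gamma(1) by A gamma(0) + B and collect gamma(0):
  gamma(0) [0.865311 - (0.660261)(0.763033)] = (0.660261)(-1.377567) + 3.76892
  gamma(0) * 0.36151 = 2.859366
  gamma(0) = 2.859366 / 0.36151 = 7.909509.
  gamma(1) = A gamma(0) + B = (0.763033)(7.909509) + (-1.377567) = 4.65765.
  gamma(2) = phi_1 gamma(1) + phi_2 gamma(0) = (0.483)(4.65765) + (0.367)(7.909509) = 5.152435.
Therefore gamma(2) = 5.1524 (to 4 decimal places).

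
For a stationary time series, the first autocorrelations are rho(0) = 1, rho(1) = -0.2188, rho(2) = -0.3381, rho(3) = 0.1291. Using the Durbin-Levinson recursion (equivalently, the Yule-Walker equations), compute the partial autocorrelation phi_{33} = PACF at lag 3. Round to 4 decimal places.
\phi_{33} = -0.0799

The PACF at lag k is phi_{kk}, the last component of the solution
to the Yule-Walker system G_k phi = r_k where
  (G_k)_{ij} = rho(|i - j|), (r_k)_i = rho(i), i,j = 1..k.
Equivalently, Durbin-Levinson gives phi_{kk} iteratively:
  phi_{11} = rho(1)
  phi_{kk} = [rho(k) - sum_{j=1..k-1} phi_{k-1,j} rho(k-j)]
            / [1 - sum_{j=1..k-1} phi_{k-1,j} rho(j)],
  phi_{k,j} = phi_{k-1,j} - phi_{kk} phi_{k-1,k-j},  j = 1..k-1.
Step k = 1:
  phi_11 = rho(1) = -0.2188.
Step k = 2:
  phi_22 = [rho(2) - phi_11 rho(1)] / [1 - phi_11 rho(1)] = [-0.3381 - (-0.2188)(-0.2188)] / [1 - (-0.2188)(-0.2188)]
         = -0.38597344 / 0.95212656 = -0.40538.
  Update: phi_21 = phi_11 - phi_22 phi_11 = -0.2188 - (-0.40538)(-0.2188) = -0.307497.
Step k = 3:
  phi_33 = [rho(3) - phi_21 rho(2) - phi_22 rho(1)] / [1 - phi_21 rho(1) - phi_22 rho(2)]
    numerator   = 0.1291 - (-0.307497)(-0.3381) - (-0.40538)(-0.2188) = -0.06356204
    denominator = 1 - (-0.307497)(-0.2188) - (-0.40538)(-0.3381) = 0.79566049
  phi_33 = -0.06356204 / 0.79566049 = -0.0799.
Therefore phi_{33} = -0.0799.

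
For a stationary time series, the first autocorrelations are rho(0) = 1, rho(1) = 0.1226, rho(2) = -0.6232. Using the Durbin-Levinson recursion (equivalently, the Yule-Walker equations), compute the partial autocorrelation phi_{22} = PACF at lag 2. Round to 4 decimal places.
\phi_{22} = -0.6480

The PACF at lag k is phi_{kk}, the last component of the solution
to the Yule-Walker system G_k phi = r_k where
  (G_k)_{ij} = rho(|i - j|), (r_k)_i = rho(i), i,j = 1..k.
Equivalently, Durbin-Levinson gives phi_{kk} iteratively:
  phi_{11} = rho(1)
  phi_{kk} = [rho(k) - sum_{j=1..k-1} phi_{k-1,j} rho(k-j)]
            / [1 - sum_{j=1..k-1} phi_{k-1,j} rho(j)],
  phi_{k,j} = phi_{k-1,j} - phi_{kk} phi_{k-1,k-j},  j = 1..k-1.
Step k = 1:
  phi_11 = rho(1) = 0.1226.
Step k = 2:
  phi_22 = [rho(2) - phi_11 rho(1)] / [1 - phi_11 rho(1)] = [-0.6232 - (0.1226)(0.1226)] / [1 - (0.1226)(0.1226)]
         = -0.63823076 / 0.98496924 = -0.648.
Therefore phi_{22} = -0.6480.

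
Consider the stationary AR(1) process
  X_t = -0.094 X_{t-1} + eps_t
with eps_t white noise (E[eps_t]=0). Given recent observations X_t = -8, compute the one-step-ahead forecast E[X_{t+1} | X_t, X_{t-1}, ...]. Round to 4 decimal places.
E[X_{t+1} \mid \mathcal F_t] = 0.7520

For an AR(p) model X_t = c + sum_i phi_i X_{t-i} + eps_t, the
one-step-ahead conditional mean is
  E[X_{t+1} | X_t, ...] = c + sum_i phi_i X_{t+1-i}.
Substitute known values:
  E[X_{t+1} | ...] = (-0.094) * (-8)
                   = 0.7520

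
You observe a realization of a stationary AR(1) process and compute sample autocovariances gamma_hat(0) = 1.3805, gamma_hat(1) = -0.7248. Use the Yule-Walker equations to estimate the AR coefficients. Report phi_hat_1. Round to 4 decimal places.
\hat\phi_{1} = -0.5250

The Yule-Walker equations for an AR(p) process read, in matrix form,
  Gamma_p phi = r_p,   with   (Gamma_p)_{ij} = gamma(|i - j|),
                       (r_p)_i = gamma(i),   i,j = 1..p.
Substitute the sample gammas (Toeplitz matrix and right-hand side of size 1):
  Gamma_p = [[1.3805]]
  r_p     = [-0.7248]
With p = 1 this is the single equation gamma(0) phi_1 = gamma(1):
  phi_hat_1 = gamma(1) / gamma(0) = -0.7248 / 1.3805 = -0.5250.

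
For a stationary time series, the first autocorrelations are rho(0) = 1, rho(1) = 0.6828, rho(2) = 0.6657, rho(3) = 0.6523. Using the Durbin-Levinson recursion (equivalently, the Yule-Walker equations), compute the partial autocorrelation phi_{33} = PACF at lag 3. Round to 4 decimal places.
\phi_{33} = 0.2449

The PACF at lag k is phi_{kk}, the last component of the solution
to the Yule-Walker system G_k phi = r_k where
  (G_k)_{ij} = rho(|i - j|), (r_k)_i = rho(i), i,j = 1..k.
Equivalently, Durbin-Levinson gives phi_{kk} iteratively:
  phi_{11} = rho(1)
  phi_{kk} = [rho(k) - sum_{j=1..k-1} phi_{k-1,j} rho(k-j)]
            / [1 - sum_{j=1..k-1} phi_{k-1,j} rho(j)],
  phi_{k,j} = phi_{k-1,j} - phi_{kk} phi_{k-1,k-j},  j = 1..k-1.
Step k = 1:
  phi_11 = rho(1) = 0.6828.
Step k = 2:
  phi_22 = [rho(2) - phi_11 rho(1)] / [1 - phi_11 rho(1)] = [0.6657 - (0.6828)(0.6828)] / [1 - (0.6828)(0.6828)]
         = 0.19948416 / 0.53378416 = 0.373717.
  Update: phi_21 = phi_11 - phi_22 phi_11 = 0.6828 - (0.373717)(0.6828) = 0.427626.
Step k = 3:
  phi_33 = [rho(3) - phi_21 rho(2) - phi_22 rho(1)] / [1 - phi_21 rho(1) - phi_22 rho(2)]
    numerator   = 0.6523 - (0.427626)(0.6657) - (0.373717)(0.6828) = 0.11245541
    denominator = 1 - (0.427626)(0.6828) - (0.373717)(0.6657) = 0.45923356
  phi_33 = 0.11245541 / 0.45923356 = 0.2449.
Therefore phi_{33} = 0.2449.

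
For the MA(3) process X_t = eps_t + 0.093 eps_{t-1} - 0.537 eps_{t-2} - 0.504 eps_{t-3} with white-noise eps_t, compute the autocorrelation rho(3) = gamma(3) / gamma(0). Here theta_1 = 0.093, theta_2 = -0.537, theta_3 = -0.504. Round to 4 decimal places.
\rho(3) = -0.3249

For an MA(q) process with theta_0 = 1, the autocovariance is
  gamma(k) = sigma^2 * sum_{i=0..q-k} theta_i * theta_{i+k},
and rho(k) = gamma(k) / gamma(0). Sigma^2 cancels.
  numerator   = (1)*(-0.504) = -0.504.
  denominator = (1)^2 + (0.093)^2 + (-0.537)^2 + (-0.504)^2 = 1.551034.
  rho(3) = -0.504 / 1.551034 = -0.3249.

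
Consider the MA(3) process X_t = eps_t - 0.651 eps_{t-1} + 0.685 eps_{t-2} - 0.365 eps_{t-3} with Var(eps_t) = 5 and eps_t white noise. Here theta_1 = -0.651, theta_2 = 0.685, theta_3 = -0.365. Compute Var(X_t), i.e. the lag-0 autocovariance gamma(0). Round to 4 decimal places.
\gamma(0) = 10.1313

For an MA(q) process X_t = eps_t + sum_i theta_i eps_{t-i} with
Var(eps_t) = sigma^2, the variance is
  gamma(0) = sigma^2 * (1 + sum_i theta_i^2).
  sum_i theta_i^2 = (-0.651)^2 + (0.685)^2 + (-0.365)^2 = 0.423801 + 0.469225 + 0.133225 = 1.026251.
  gamma(0) = 5 * (1 + 1.026251) = 5 * 2.026251 = 10.131255, which rounds to 10.1313.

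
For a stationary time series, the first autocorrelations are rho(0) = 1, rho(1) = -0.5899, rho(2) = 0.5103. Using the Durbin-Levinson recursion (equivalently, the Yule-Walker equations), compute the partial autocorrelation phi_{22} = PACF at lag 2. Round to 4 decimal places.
\phi_{22} = 0.2489

The PACF at lag k is phi_{kk}, the last component of the solution
to the Yule-Walker system G_k phi = r_k where
  (G_k)_{ij} = rho(|i - j|), (r_k)_i = rho(i), i,j = 1..k.
Equivalently, Durbin-Levinson gives phi_{kk} iteratively:
  phi_{11} = rho(1)
  phi_{kk} = [rho(k) - sum_{j=1..k-1} phi_{k-1,j} rho(k-j)]
            / [1 - sum_{j=1..k-1} phi_{k-1,j} rho(j)],
  phi_{k,j} = phi_{k-1,j} - phi_{kk} phi_{k-1,k-j},  j = 1..k-1.
Step k = 1:
  phi_11 = rho(1) = -0.5899.
Step k = 2:
  phi_22 = [rho(2) - phi_11 rho(1)] / [1 - phi_11 rho(1)] = [0.5103 - (-0.5899)(-0.5899)] / [1 - (-0.5899)(-0.5899)]
         = 0.16231799 / 0.65201799 = 0.2489.
Therefore phi_{22} = 0.2489.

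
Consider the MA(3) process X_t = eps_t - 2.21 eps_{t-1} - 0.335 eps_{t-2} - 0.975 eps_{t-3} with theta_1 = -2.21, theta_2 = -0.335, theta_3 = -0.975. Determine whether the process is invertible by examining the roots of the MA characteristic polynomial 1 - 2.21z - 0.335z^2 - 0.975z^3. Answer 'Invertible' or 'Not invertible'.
\text{Not invertible}

The MA(q) characteristic polynomial is P(z) = 1 - 2.21z - 0.335z^2 - 0.975z^3.
Invertibility requires all roots to lie outside the unit circle, i.e. |z| > 1 for every root.
Degree 3: look for a simple real root z0 first, then factor out (1 - z/z0) and solve the remaining quadratic.
Testing z0 = 0.4: P(0.4) = 1 + (-2.21)(0.4) + (-0.335)(0.4)^2 + (-0.975)(0.4)^3
  = 1 + (-0.884) + (-0.0536) + (-0.0624) = 0.  So z_0 = 0.4 is a root, |z_0| = 0.4.
Divide out the factor (1 - 2.5 z) = (1 - z/z0) (since 1/z0 = 2.5):
  P(z) = (1 - 2.5 z)(1 + (0.29) z + (0.39) z^2)
  [check: z-coef 0.29 - (2.5) = -2.21; z^2-coef 0.39 - (2.5)(0.29) = -0.335; z^3-coef -(2.5)(0.39) = -0.975.]
Remaining roots from the quadratic factor 1 + (0.29) z + (0.39) z^2:
  Set 1 + (0.29) z + (0.39) z^2 = 0, i.e. a z^2 + b z + c = 0 with a = 0.39, b = 0.29, c = 1.
  Discriminant D = b^2 - 4ac = (0.29)^2 - 4*(0.39)*1 = 0.0841 - (1.56) = -1.4759.
  D < 0, so the roots are the complex-conjugate pair z = (-b +/- i sqrt(-D)) / (2a) = -0.3718 +/- 1.5575i.
  For a conjugate pair |z|^2 = z * conj(z) = (product of roots) = c/a = 1/(0.39) = 2.564103, so |z| = sqrt(2.564103) = 1.6013 for both roots.
Moduli of all roots: 0.4000, 1.6013, 1.6013.
All moduli strictly greater than 1? No.
Verdict: Not invertible.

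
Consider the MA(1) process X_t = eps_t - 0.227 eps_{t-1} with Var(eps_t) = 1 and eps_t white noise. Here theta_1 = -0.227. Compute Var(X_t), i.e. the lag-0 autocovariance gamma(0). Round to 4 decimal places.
\gamma(0) = 1.0515

For an MA(q) process X_t = eps_t + sum_i theta_i eps_{t-i} with
Var(eps_t) = sigma^2, the variance is
  gamma(0) = sigma^2 * (1 + sum_i theta_i^2).
  sum_i theta_i^2 = (-0.227)^2 = 0.051529.
  gamma(0) = 1 * (1 + 0.051529) = 1 * 1.051529 = 1.051529, which rounds to 1.0515.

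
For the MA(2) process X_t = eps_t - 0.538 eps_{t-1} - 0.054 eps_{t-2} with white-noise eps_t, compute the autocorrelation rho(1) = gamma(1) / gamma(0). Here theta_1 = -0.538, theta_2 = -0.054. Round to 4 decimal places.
\rho(1) = -0.3938

For an MA(q) process with theta_0 = 1, the autocovariance is
  gamma(k) = sigma^2 * sum_{i=0..q-k} theta_i * theta_{i+k},
and rho(k) = gamma(k) / gamma(0). Sigma^2 cancels.
  numerator   = (1)*(-0.538) + (-0.538)*(-0.054) = -0.508948.
  denominator = (1)^2 + (-0.538)^2 + (-0.054)^2 = 1.29236.
  rho(1) = -0.508948 / 1.29236 = -0.3938.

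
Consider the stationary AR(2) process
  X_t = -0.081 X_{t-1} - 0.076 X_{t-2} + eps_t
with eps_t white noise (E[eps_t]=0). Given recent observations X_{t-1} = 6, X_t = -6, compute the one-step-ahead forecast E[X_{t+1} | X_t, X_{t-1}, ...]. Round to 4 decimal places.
E[X_{t+1} \mid \mathcal F_t] = 0.0300

For an AR(p) model X_t = c + sum_i phi_i X_{t-i} + eps_t, the
one-step-ahead conditional mean is
  E[X_{t+1} | X_t, ...] = c + sum_i phi_i X_{t+1-i}.
Substitute known values:
  E[X_{t+1} | ...] = (-0.081) * (-6) + (-0.076) * (6)
                   = 0.0300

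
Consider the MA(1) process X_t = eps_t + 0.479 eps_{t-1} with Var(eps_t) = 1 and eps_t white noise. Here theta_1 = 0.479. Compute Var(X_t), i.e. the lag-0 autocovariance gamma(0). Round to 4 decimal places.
\gamma(0) = 1.2294

For an MA(q) process X_t = eps_t + sum_i theta_i eps_{t-i} with
Var(eps_t) = sigma^2, the variance is
  gamma(0) = sigma^2 * (1 + sum_i theta_i^2).
  sum_i theta_i^2 = (0.479)^2 = 0.229441.
  gamma(0) = 1 * (1 + 0.229441) = 1 * 1.229441 = 1.229441, which rounds to 1.2294.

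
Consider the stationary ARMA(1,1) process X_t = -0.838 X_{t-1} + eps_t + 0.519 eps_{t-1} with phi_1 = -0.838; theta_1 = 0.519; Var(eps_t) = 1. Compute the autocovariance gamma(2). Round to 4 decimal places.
\gamma(2) = 0.5073

Multiply the model equation by X_{t-k} and take expectations. With theta_0 = psi_0 = 1 and psi_j the MA(infinity) weights, this gives
  gamma(k) - sum_i phi_i gamma(k-i) = c_k,
  c_k = sigma^2 * sum_{j=k..q} theta_j psi_{j-k}   (c_k = 0 for k > q),
using gamma(-m) = gamma(m).
psi-weights needed (psi_j = theta_j + sum_i phi_i psi_{j-i}):
  psi_1 = theta_1 + phi_1 = 0.519 + (-0.838) = -0.319
Right-hand sides:
  c_0 = sigma^2 (1 + theta_1 psi_1) = 1 * (1 + (0.519)(-0.319)) = 1 * 0.834439 = 0.834439
  c_1 = sigma^2 theta_1 = 1 * (0.519) = 0.519
  c_2 = 0
Equations for k = 0 and k = 1 (AR order 1):
  gamma(0) = phi_1 gamma(1) + c_0
  gamma(1) = phi_1 gamma(0) + c_1
Substituting the second into the first: gamma(0) (1 - phi_1^2) = c_0 + phi_1 c_1, so
  gamma(0) = (c_0 + phi_1 c_1) / (1 - phi_1^2) = (0.834439 + (-0.838)(0.519)) / (1 - (-0.838)^2) = 0.399517 / 0.297756 = 1.34176.
  gamma(1) = phi_1 gamma(0) + c_1 = (-0.838)(1.34176) + (0.519) = -0.605395.
For k = 2 (> q): gamma(2) = phi_1 gamma(1) = (-0.838)(-0.605395) = 0.507321.
Therefore gamma(2) = 0.5073 (to 4 decimal places).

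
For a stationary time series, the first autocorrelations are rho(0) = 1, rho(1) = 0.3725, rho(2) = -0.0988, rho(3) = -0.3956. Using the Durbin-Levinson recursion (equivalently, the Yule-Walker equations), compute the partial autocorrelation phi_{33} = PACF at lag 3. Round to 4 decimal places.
\phi_{33} = -0.3090

The PACF at lag k is phi_{kk}, the last component of the solution
to the Yule-Walker system G_k phi = r_k where
  (G_k)_{ij} = rho(|i - j|), (r_k)_i = rho(i), i,j = 1..k.
Equivalently, Durbin-Levinson gives phi_{kk} iteratively:
  phi_{11} = rho(1)
  phi_{kk} = [rho(k) - sum_{j=1..k-1} phi_{k-1,j} rho(k-j)]
            / [1 - sum_{j=1..k-1} phi_{k-1,j} rho(j)],
  phi_{k,j} = phi_{k-1,j} - phi_{kk} phi_{k-1,k-j},  j = 1..k-1.
Step k = 1:
  phi_11 = rho(1) = 0.3725.
Step k = 2:
  phi_22 = [rho(2) - phi_11 rho(1)] / [1 - phi_11 rho(1)] = [-0.0988 - (0.3725)(0.3725)] / [1 - (0.3725)(0.3725)]
         = -0.23755625 / 0.86124375 = -0.275829.
  Update: phi_21 = phi_11 - phi_22 phi_11 = 0.3725 - (-0.275829)(0.3725) = 0.475246.
Step k = 3:
  phi_33 = [rho(3) - phi_21 rho(2) - phi_22 rho(1)] / [1 - phi_21 rho(1) - phi_22 rho(2)]
    numerator   = -0.3956 - (0.475246)(-0.0988) - (-0.275829)(0.3725) = -0.24589925
    denominator = 1 - (0.475246)(0.3725) - (-0.275829)(-0.0988) = 0.79571878
  phi_33 = -0.24589925 / 0.79571878 = -0.309.
Therefore phi_{33} = -0.3090.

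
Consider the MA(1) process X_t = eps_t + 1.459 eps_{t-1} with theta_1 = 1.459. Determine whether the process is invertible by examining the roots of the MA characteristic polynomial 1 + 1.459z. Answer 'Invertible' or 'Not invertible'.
\text{Not invertible}

The MA(q) characteristic polynomial is P(z) = 1 + 1.459z.
Invertibility requires all roots to lie outside the unit circle, i.e. |z| > 1 for every root.
This is linear in z: 1 + (1.459) z = 0  =>  z = -1/(1.459) = -0.685401,  |z| = 0.685401.
Moduli of all roots: 0.6854.
All moduli strictly greater than 1? No.
Verdict: Not invertible.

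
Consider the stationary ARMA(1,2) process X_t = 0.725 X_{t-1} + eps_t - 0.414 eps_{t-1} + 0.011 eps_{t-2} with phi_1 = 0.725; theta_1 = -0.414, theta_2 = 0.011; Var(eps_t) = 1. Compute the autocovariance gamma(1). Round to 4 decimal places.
\gamma(1) = 0.4700

Multiply the model equation by X_{t-k} and take expectations. With theta_0 = psi_0 = 1 and psi_j the MA(infinity) weights, this gives
  gamma(k) - sum_i phi_i gamma(k-i) = c_k,
  c_k = sigma^2 * sum_{j=k..q} theta_j psi_{j-k}   (c_k = 0 for k > q),
using gamma(-m) = gamma(m).
psi-weights needed (psi_j = theta_j + sum_i phi_i psi_{j-i}):
  psi_1 = theta_1 + phi_1 = -0.414 + (0.725) = 0.311
  psi_2 = theta_2 + phi_1 psi_1 = 0.011 + (0.725)(0.311) = 0.236475
Right-hand sides:
  c_0 = sigma^2 (1 + theta_1 psi_1 + theta_2 psi_2) = 1 * (1 + (-0.414)(0.311) + (0.011)(0.236475)) = 1 * 0.873847 = 0.873847
  c_1 = sigma^2 (theta_1 + theta_2 psi_1) = 1 * (-0.414 + (0.011)(0.311)) = -0.410579
  c_2 = sigma^2 theta_2 = 1 * (0.011) = 0.011
Equations for k = 0 and k = 1 (AR order 1):
  gamma(0) = phi_1 gamma(1) + c_0
  gamma(1) = phi_1 gamma(0) + c_1
Substituting the second into the first: gamma(0) (1 - phi_1^2) = c_0 + phi_1 c_1, so
  gamma(0) = (c_0 + phi_1 c_1) / (1 - phi_1^2) = (0.873847 + (0.725)(-0.410579)) / (1 - (0.725)^2) = 0.576177 / 0.474375 = 1.214603.
  gamma(1) = phi_1 gamma(0) + c_1 = (0.725)(1.214603) + (-0.410579) = 0.470008.
Therefore gamma(1) = 0.4700 (to 4 decimal places).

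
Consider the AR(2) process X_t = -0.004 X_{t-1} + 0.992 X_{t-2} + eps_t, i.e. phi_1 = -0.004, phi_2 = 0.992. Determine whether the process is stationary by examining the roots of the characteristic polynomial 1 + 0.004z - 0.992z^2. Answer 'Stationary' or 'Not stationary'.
\text{Stationary}

The AR(p) characteristic polynomial is P(z) = 1 + 0.004z - 0.992z^2.
Stationarity requires all roots to lie outside the unit circle, i.e. |z| > 1 for every root.
Set 1 + (0.004) z + (-0.992) z^2 = 0, i.e. a z^2 + b z + c = 0 with a = -0.992, b = 0.004, c = 1.
Discriminant D = b^2 - 4ac = (0.004)^2 - 4*(-0.992)*1 = 0.000016 - (-3.968) = 3.968016.
D >= 0, so the roots are real: z = (-b +/- sqrt(D)) / (2a) = (-0.004 +/- 1.991988) / (-1.984).
  z_1 = (-0.004 + 1.991988) / (-1.984) = -1.002,   |z_1| = 1.002.
  z_2 = (-0.004 - 1.991988) / (-1.984) = 1.006,   |z_2| = 1.006.
Moduli of all roots: 1.0020, 1.0060.
All moduli strictly greater than 1? Yes.
Verdict: Stationary.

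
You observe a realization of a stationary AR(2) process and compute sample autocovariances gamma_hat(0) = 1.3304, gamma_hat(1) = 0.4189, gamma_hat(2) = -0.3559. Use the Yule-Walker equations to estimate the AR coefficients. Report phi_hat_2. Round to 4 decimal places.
\hat\phi_{2} = -0.4070

The Yule-Walker equations for an AR(p) process read, in matrix form,
  Gamma_p phi = r_p,   with   (Gamma_p)_{ij} = gamma(|i - j|),
                       (r_p)_i = gamma(i),   i,j = 1..p.
Substitute the sample gammas (Toeplitz matrix and right-hand side of size 2):
  Gamma_p = [[1.3304, 0.4189], [0.4189, 1.3304]]
  r_p     = [0.4189, -0.3559]
Written out:
  1.3304 phi_1 + 0.4189 phi_2 = 0.4189
  0.4189 phi_1 + 1.3304 phi_2 = -0.3559
Solve by Cramer's rule:
  det = gamma(0)^2 - gamma(1)^2 = (1.3304)^2 - (0.4189)^2 = 1.76996416 - 0.17547721 = 1.59448695
  phi_hat_1 = [gamma(1) gamma(0) - gamma(1) gamma(2)] / det = [(0.4189)(1.3304) - (0.4189)(-0.3559)] / 1.59448695 = 0.70639107 / 1.59448695 = 0.443
  phi_hat_2 = [gamma(0) gamma(2) - gamma(1)^2] / det = [(1.3304)(-0.3559) - (0.4189)^2] / 1.59448695 = -0.64896657 / 1.59448695 = -0.407
So phi_hat = [0.4430, -0.4070].
Therefore phi_hat_2 = -0.4070.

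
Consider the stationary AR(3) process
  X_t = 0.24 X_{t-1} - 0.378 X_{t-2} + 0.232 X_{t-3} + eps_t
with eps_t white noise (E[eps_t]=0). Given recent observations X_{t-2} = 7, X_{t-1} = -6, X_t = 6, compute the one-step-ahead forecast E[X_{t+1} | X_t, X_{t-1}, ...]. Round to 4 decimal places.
E[X_{t+1} \mid \mathcal F_t] = 5.3320

For an AR(p) model X_t = c + sum_i phi_i X_{t-i} + eps_t, the
one-step-ahead conditional mean is
  E[X_{t+1} | X_t, ...] = c + sum_i phi_i X_{t+1-i}.
Substitute known values:
  E[X_{t+1} | ...] = (0.24) * (6) + (-0.378) * (-6) + (0.232) * (7)
                   = 5.3320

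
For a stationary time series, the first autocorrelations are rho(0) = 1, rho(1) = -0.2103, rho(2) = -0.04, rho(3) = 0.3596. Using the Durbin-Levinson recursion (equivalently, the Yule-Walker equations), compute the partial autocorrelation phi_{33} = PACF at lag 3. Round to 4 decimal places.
\phi_{33} = 0.3500

The PACF at lag k is phi_{kk}, the last component of the solution
to the Yule-Walker system G_k phi = r_k where
  (G_k)_{ij} = rho(|i - j|), (r_k)_i = rho(i), i,j = 1..k.
Equivalently, Durbin-Levinson gives phi_{kk} iteratively:
  phi_{11} = rho(1)
  phi_{kk} = [rho(k) - sum_{j=1..k-1} phi_{k-1,j} rho(k-j)]
            / [1 - sum_{j=1..k-1} phi_{k-1,j} rho(j)],
  phi_{k,j} = phi_{k-1,j} - phi_{kk} phi_{k-1,k-j},  j = 1..k-1.
Step k = 1:
  phi_11 = rho(1) = -0.2103.
Step k = 2:
  phi_22 = [rho(2) - phi_11 rho(1)] / [1 - phi_11 rho(1)] = [-0.04 - (-0.2103)(-0.2103)] / [1 - (-0.2103)(-0.2103)]
         = -0.08422609 / 0.95577391 = -0.088123.
  Update: phi_21 = phi_11 - phi_22 phi_11 = -0.2103 - (-0.088123)(-0.2103) = -0.228832.
Step k = 3:
  phi_33 = [rho(3) - phi_21 rho(2) - phi_22 rho(1)] / [1 - phi_21 rho(1) - phi_22 rho(2)]
    numerator   = 0.3596 - (-0.228832)(-0.04) - (-0.088123)(-0.2103) = 0.33191435
    denominator = 1 - (-0.228832)(-0.2103) - (-0.088123)(-0.04) = 0.94835162
  phi_33 = 0.33191435 / 0.94835162 = 0.35.
Therefore phi_{33} = 0.3500.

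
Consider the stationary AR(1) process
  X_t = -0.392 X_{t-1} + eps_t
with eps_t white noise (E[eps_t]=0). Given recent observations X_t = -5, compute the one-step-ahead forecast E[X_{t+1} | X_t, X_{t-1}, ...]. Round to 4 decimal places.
E[X_{t+1} \mid \mathcal F_t] = 1.9600

For an AR(p) model X_t = c + sum_i phi_i X_{t-i} + eps_t, the
one-step-ahead conditional mean is
  E[X_{t+1} | X_t, ...] = c + sum_i phi_i X_{t+1-i}.
Substitute known values:
  E[X_{t+1} | ...] = (-0.392) * (-5)
                   = 1.9600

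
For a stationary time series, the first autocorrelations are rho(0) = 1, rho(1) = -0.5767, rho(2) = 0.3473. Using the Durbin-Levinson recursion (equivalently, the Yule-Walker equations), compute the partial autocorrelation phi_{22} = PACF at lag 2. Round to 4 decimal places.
\phi_{22} = 0.0221

The PACF at lag k is phi_{kk}, the last component of the solution
to the Yule-Walker system G_k phi = r_k where
  (G_k)_{ij} = rho(|i - j|), (r_k)_i = rho(i), i,j = 1..k.
Equivalently, Durbin-Levinson gives phi_{kk} iteratively:
  phi_{11} = rho(1)
  phi_{kk} = [rho(k) - sum_{j=1..k-1} phi_{k-1,j} rho(k-j)]
            / [1 - sum_{j=1..k-1} phi_{k-1,j} rho(j)],
  phi_{k,j} = phi_{k-1,j} - phi_{kk} phi_{k-1,k-j},  j = 1..k-1.
Step k = 1:
  phi_11 = rho(1) = -0.5767.
Step k = 2:
  phi_22 = [rho(2) - phi_11 rho(1)] / [1 - phi_11 rho(1)] = [0.3473 - (-0.5767)(-0.5767)] / [1 - (-0.5767)(-0.5767)]
         = 0.01471711 / 0.66741711 = 0.0221.
Therefore phi_{22} = 0.0221.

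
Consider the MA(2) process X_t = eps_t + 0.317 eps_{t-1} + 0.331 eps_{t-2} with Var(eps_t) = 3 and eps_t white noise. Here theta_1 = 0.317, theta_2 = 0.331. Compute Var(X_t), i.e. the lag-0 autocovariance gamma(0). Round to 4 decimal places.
\gamma(0) = 3.6302

For an MA(q) process X_t = eps_t + sum_i theta_i eps_{t-i} with
Var(eps_t) = sigma^2, the variance is
  gamma(0) = sigma^2 * (1 + sum_i theta_i^2).
  sum_i theta_i^2 = (0.317)^2 + (0.331)^2 = 0.100489 + 0.109561 = 0.21005.
  gamma(0) = 3 * (1 + 0.21005) = 3 * 1.21005 = 3.63015, which rounds to 3.6302.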